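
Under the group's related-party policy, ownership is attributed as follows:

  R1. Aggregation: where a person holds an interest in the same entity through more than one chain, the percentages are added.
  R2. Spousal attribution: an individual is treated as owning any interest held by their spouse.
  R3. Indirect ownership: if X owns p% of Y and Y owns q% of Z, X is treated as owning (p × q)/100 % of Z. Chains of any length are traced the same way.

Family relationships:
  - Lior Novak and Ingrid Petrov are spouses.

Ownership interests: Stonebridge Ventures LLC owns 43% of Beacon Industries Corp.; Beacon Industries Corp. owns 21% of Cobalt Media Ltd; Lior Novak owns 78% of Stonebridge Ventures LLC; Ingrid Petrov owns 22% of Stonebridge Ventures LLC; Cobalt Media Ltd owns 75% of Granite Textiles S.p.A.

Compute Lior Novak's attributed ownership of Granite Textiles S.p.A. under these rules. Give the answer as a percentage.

6.7725%

By spousal attribution (R2), Lior Novak is treated as also owning Ingrid Petrov's interest in Stonebridge Ventures LLC, giving 78% + 22% = 100%.
Chain via Stonebridge Ventures LLC → Beacon Industries Corp. → Cobalt Media Ltd (R3): 100% × 43% × 21% × 75% = 6.7725% of Granite Textiles S.p.A.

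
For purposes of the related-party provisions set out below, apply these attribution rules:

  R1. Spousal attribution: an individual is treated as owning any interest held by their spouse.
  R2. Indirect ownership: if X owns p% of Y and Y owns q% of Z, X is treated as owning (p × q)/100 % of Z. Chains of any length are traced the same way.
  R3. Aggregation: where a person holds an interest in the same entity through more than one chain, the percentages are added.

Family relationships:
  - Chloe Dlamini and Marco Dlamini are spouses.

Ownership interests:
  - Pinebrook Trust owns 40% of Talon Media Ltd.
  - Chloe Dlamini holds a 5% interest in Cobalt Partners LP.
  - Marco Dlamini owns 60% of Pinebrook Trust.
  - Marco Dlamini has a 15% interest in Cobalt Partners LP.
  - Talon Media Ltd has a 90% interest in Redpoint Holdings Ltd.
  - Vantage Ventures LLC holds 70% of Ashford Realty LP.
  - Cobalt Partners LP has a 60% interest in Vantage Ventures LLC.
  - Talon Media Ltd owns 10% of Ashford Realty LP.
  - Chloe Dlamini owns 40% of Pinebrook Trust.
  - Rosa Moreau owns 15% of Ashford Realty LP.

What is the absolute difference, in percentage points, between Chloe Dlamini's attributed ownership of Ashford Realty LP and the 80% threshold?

By spousal attribution (R1), Chloe Dlamini is treated as also owning Marco Dlamini's interest in Pinebrook Trust, giving 40% + 60% = 100%.
By spousal attribution (R1), Chloe Dlamini is treated as also owning Marco Dlamini's interest in Cobalt Partners LP, giving 5% + 15% = 20%.
Chain via Pinebrook Trust → Talon Media Ltd (R2): 100% × 40% × 10% = 4% of Ashford Realty LP.
Chain via Cobalt Partners LP → Vantage Ventures LLC (R2): 20% × 60% × 70% = 8.4% of Ashford Realty LP.
Aggregating (R3): 4% + 8.4% = 12.4%.
12.4% falls short of the 80% threshold by 67.6 percentage points.

67.6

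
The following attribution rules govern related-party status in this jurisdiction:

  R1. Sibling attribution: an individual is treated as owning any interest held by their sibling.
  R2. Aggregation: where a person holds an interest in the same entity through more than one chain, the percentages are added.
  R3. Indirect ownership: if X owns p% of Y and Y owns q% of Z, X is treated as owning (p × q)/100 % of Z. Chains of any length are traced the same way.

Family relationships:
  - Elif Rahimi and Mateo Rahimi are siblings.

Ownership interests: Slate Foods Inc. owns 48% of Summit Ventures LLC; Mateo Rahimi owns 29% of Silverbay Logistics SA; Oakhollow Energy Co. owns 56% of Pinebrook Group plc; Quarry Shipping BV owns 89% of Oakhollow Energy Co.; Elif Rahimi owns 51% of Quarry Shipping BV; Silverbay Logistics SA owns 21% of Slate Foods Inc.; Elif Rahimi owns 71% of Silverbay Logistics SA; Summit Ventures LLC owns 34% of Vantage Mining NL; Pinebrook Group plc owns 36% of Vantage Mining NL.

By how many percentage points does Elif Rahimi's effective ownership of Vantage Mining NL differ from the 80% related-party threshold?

By sibling attribution (R1), Elif Rahimi is treated as also owning Mateo Rahimi's interest in Silverbay Logistics SA, giving 71% + 29% = 100%.
Chain via Quarry Shipping BV → Oakhollow Energy Co. → Pinebrook Group plc (R3): 51% × 89% × 56% × 36% = 9.150624% of Vantage Mining NL.
Chain via Silverbay Logistics SA → Slate Foods Inc. → Summit Ventures LLC (R3): 100% × 21% × 48% × 34% = 3.4272% of Vantage Mining NL.
Aggregating (R2): 9.150624% + 3.4272% = 12.577824%.
12.577824% falls short of the 80% threshold by 67.422176 percentage points.

67.422176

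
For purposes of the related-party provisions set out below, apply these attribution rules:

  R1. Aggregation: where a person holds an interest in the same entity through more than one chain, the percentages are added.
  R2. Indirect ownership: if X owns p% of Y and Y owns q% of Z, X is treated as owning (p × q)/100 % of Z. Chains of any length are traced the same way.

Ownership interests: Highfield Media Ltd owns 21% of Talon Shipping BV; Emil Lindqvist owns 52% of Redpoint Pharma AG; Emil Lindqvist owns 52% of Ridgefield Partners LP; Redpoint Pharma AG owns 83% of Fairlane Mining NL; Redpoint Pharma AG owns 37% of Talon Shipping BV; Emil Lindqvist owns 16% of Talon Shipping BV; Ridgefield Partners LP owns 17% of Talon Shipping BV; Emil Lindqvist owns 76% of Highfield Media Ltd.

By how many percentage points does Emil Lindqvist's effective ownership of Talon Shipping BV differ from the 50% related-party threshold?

Chain via Highfield Media Ltd (R2): 76% × 21% = 15.96% of Talon Shipping BV.
Chain via Ridgefield Partners LP (R2): 52% × 17% = 8.84% of Talon Shipping BV.
Chain via Redpoint Pharma AG (R2): 52% × 37% = 19.24% of Talon Shipping BV.
Direct interest in Talon Shipping BV: 16%.
Aggregating (R1): 15.96% + 8.84% + 19.24% + 16% = 60.04%.
60.04% exceeds the 50% threshold by 10.04 percentage points.

10.04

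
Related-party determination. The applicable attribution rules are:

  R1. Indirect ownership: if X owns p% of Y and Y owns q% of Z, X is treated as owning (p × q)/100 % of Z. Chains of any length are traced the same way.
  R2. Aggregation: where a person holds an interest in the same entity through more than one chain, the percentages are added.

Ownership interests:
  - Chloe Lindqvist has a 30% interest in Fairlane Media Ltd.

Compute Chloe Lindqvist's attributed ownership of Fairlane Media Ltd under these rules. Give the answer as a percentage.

Direct interest in Fairlane Media Ltd: 30%.

30%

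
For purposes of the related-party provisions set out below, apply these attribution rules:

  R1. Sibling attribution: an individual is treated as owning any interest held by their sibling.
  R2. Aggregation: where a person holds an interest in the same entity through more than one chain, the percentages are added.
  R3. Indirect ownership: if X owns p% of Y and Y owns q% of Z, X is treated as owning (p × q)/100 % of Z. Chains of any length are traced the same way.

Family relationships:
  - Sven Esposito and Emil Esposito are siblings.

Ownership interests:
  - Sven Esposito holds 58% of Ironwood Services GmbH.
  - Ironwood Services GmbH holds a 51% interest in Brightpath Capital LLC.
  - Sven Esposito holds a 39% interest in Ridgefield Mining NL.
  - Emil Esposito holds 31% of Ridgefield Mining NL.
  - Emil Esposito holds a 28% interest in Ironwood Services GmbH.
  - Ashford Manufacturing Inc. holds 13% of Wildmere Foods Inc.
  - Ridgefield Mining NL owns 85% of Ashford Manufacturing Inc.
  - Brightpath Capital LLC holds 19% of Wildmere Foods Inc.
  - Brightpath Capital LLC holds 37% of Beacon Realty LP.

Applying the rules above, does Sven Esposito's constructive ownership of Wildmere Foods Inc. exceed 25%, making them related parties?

By sibling attribution (R1), Sven Esposito is treated as also owning Emil Esposito's interest in Ridgefield Mining NL, giving 39% + 31% = 70%.
By sibling attribution (R1), Sven Esposito is treated as also owning Emil Esposito's interest in Ironwood Services GmbH, giving 58% + 28% = 86%.
Chain via Ridgefield Mining NL → Ashford Manufacturing Inc. (R3): 70% × 85% × 13% = 7.735% of Wildmere Foods Inc.
Chain via Ironwood Services GmbH → Brightpath Capital LLC (R3): 86% × 51% × 19% = 8.3334% of Wildmere Foods Inc.
Aggregating (R2): 7.735% + 8.3334% = 16.0684%.
16.0684% does not exceed the 25% threshold, so Sven is not a related party to Wildmere Foods Inc.

No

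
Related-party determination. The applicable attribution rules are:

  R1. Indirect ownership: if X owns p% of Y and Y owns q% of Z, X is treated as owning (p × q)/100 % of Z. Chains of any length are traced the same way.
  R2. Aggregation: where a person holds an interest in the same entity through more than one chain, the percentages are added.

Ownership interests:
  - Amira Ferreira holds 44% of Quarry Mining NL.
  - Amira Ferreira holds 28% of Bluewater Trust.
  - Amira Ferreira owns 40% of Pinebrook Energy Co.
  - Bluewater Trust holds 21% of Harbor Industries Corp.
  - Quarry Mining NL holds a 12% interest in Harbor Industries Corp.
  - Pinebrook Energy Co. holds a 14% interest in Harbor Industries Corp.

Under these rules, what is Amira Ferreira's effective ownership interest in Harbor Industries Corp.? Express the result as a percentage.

16.76%

Chain via Bluewater Trust (R1): 28% × 21% = 5.88% of Harbor Industries Corp.
Chain via Quarry Mining NL (R1): 44% × 12% = 5.28% of Harbor Industries Corp.
Chain via Pinebrook Energy Co. (R1): 40% × 14% = 5.6% of Harbor Industries Corp.
Aggregating (R2): 5.88% + 5.28% + 5.6% = 16.76%.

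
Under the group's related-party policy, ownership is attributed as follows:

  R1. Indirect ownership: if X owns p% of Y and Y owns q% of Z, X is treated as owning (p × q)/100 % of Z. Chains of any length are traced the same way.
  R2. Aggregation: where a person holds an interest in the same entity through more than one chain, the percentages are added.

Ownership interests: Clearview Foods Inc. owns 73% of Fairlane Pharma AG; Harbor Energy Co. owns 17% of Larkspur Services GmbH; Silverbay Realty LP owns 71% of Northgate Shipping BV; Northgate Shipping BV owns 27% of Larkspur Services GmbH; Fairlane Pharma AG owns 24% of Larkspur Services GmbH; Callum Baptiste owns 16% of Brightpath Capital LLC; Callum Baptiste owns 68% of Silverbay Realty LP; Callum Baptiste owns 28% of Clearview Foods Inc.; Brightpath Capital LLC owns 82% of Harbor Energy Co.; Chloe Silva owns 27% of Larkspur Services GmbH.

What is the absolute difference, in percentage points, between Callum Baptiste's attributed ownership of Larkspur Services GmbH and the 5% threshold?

Chain via Brightpath Capital LLC → Harbor Energy Co. (R1): 16% × 82% × 17% = 2.2304% of Larkspur Services GmbH.
Chain via Clearview Foods Inc. → Fairlane Pharma AG (R1): 28% × 73% × 24% = 4.9056% of Larkspur Services GmbH.
Chain via Silverbay Realty LP → Northgate Shipping BV (R1): 68% × 71% × 27% = 13.0356% of Larkspur Services GmbH.
Aggregating (R2): 2.2304% + 4.9056% + 13.0356% = 20.1716%.
20.1716% exceeds the 5% threshold by 15.1716 percentage points.

15.1716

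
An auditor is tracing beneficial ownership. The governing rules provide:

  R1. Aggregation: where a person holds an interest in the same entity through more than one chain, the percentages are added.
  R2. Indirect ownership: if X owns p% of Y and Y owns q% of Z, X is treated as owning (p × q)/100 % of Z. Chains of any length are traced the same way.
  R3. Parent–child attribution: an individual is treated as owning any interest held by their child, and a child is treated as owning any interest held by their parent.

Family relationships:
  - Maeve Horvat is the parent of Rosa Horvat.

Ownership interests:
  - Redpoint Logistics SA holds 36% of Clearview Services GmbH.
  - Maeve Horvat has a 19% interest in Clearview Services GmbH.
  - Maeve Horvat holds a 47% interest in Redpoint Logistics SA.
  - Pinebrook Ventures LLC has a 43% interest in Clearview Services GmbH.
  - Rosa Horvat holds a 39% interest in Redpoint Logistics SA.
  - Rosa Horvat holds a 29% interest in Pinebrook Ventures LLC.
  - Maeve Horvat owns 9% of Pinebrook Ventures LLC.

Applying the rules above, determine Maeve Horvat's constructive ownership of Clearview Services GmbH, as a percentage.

By parent–child attribution (R3), Maeve Horvat is treated as also owning Rosa Horvat's interest in Pinebrook Ventures LLC, giving 9% + 29% = 38%.
By parent–child attribution (R3), Maeve Horvat is treated as also owning Rosa Horvat's interest in Redpoint Logistics SA, giving 47% + 39% = 86%.
Chain via Pinebrook Ventures LLC (R2): 38% × 43% = 16.34% of Clearview Services GmbH.
Chain via Redpoint Logistics SA (R2): 86% × 36% = 30.96% of Clearview Services GmbH.
Direct interest in Clearview Services GmbH: 19%.
Aggregating (R1): 16.34% + 30.96% + 19% = 66.3%.

66.3%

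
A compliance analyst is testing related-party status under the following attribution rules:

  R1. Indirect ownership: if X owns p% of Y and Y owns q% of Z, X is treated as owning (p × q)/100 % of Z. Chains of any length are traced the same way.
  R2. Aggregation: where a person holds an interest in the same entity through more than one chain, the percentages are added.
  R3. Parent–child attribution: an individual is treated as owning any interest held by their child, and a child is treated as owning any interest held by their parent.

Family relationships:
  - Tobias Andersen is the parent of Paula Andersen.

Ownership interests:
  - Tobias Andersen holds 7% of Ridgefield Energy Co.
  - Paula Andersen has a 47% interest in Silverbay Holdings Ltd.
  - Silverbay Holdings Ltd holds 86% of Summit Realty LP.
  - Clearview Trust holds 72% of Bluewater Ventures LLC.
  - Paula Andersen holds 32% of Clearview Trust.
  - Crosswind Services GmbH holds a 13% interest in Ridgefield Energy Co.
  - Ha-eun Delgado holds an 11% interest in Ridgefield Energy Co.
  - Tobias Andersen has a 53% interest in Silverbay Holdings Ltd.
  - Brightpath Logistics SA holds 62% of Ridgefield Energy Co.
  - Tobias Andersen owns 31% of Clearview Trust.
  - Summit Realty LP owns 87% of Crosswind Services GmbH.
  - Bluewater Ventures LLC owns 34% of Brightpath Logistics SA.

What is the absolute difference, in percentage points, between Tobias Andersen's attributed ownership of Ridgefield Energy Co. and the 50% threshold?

23.711512

By parent–child attribution (R3), Tobias Andersen is treated as also owning Paula Andersen's interest in Silverbay Holdings Ltd, giving 53% + 47% = 100%.
By parent–child attribution (R3), Tobias Andersen is treated as also owning Paula Andersen's interest in Clearview Trust, giving 31% + 32% = 63%.
Chain via Silverbay Holdings Ltd → Summit Realty LP → Crosswind Services GmbH (R1): 100% × 86% × 87% × 13% = 9.7266% of Ridgefield Energy Co.
Chain via Clearview Trust → Bluewater Ventures LLC → Brightpath Logistics SA (R1): 63% × 72% × 34% × 62% = 9.561888% of Ridgefield Energy Co.
Direct interest in Ridgefield Energy Co: 7%.
Aggregating (R2): 9.7266% + 9.561888% + 7% = 26.288488%.
26.288488% falls short of the 50% threshold by 23.711512 percentage points.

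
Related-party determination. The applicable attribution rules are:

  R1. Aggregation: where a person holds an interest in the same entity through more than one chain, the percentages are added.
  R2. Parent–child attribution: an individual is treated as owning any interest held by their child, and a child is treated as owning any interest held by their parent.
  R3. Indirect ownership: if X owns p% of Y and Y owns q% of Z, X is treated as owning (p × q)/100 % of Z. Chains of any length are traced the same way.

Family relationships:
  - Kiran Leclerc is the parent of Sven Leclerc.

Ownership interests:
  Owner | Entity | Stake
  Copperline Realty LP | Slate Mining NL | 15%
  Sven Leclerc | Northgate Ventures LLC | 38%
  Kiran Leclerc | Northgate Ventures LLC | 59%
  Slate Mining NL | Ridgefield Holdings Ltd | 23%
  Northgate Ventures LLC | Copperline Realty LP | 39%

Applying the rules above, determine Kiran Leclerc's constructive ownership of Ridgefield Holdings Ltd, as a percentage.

1.305135%

By parent–child attribution (R2), Kiran Leclerc is treated as also owning Sven Leclerc's interest in Northgate Ventures LLC, giving 59% + 38% = 97%.
Chain via Northgate Ventures LLC → Copperline Realty LP → Slate Mining NL (R3): 97% × 39% × 15% × 23% = 1.305135% of Ridgefield Holdings Ltd.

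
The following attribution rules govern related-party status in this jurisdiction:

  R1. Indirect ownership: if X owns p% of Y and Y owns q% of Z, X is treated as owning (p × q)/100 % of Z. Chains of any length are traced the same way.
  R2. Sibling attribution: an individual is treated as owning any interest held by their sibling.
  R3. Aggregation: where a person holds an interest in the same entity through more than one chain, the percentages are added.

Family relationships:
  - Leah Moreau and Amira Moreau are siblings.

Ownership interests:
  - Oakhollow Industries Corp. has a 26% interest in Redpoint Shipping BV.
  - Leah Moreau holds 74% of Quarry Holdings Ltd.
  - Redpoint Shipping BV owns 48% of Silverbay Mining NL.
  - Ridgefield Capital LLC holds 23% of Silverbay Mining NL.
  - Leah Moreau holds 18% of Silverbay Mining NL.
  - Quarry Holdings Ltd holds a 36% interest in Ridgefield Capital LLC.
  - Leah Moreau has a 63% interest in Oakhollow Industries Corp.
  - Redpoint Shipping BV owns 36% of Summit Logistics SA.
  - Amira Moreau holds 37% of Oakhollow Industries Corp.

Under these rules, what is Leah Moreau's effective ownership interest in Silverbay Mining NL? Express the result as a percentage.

By sibling attribution (R2), Leah Moreau is treated as also owning Amira Moreau's interest in Oakhollow Industries Corp, giving 63% + 37% = 100%.
Chain via Quarry Holdings Ltd → Ridgefield Capital LLC (R1): 74% × 36% × 23% = 6.1272% of Silverbay Mining NL.
Chain via Oakhollow Industries Corp. → Redpoint Shipping BV (R1): 100% × 26% × 48% = 12.48% of Silverbay Mining NL.
Direct interest in Silverbay Mining NL: 18%.
Aggregating (R3): 6.1272% + 12.48% + 18% = 36.6072%.

36.6072%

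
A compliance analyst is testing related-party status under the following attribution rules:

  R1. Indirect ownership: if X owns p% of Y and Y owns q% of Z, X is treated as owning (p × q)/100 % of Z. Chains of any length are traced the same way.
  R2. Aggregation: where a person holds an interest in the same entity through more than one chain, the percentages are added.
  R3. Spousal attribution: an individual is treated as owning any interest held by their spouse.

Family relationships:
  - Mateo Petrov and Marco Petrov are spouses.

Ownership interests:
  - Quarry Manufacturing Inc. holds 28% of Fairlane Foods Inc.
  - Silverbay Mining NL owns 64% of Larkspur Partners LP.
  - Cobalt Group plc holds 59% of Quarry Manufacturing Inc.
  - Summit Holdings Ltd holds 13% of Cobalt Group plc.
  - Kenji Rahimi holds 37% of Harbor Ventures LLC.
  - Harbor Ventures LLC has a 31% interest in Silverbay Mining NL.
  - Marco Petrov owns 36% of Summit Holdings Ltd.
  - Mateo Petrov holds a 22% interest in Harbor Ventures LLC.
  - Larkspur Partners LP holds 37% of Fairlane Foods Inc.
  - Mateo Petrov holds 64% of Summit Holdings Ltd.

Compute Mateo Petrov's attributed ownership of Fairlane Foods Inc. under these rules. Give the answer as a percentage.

By spousal attribution (R3), Mateo Petrov is treated as also owning Marco Petrov's interest in Summit Holdings Ltd, giving 64% + 36% = 100%.
Chain via Harbor Ventures LLC → Silverbay Mining NL → Larkspur Partners LP (R1): 22% × 31% × 64% × 37% = 1.614976% of Fairlane Foods Inc.
Chain via Summit Holdings Ltd → Cobalt Group plc → Quarry Manufacturing Inc. (R1): 100% × 13% × 59% × 28% = 2.1476% of Fairlane Foods Inc.
Aggregating (R2): 1.614976% + 2.1476% = 3.762576%.

3.762576%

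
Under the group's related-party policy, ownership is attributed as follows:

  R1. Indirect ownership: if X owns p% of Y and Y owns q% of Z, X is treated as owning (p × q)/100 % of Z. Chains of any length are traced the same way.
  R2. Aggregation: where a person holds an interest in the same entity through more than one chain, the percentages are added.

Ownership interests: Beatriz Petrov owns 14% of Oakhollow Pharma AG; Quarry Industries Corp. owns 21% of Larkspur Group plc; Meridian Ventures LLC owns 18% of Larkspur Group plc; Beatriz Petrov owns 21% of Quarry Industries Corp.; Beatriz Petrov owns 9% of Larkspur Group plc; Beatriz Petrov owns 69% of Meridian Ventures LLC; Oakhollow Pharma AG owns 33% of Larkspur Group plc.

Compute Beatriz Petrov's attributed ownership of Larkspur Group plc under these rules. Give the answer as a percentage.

30.45%

Chain via Meridian Ventures LLC (R1): 69% × 18% = 12.42% of Larkspur Group plc.
Chain via Oakhollow Pharma AG (R1): 14% × 33% = 4.62% of Larkspur Group plc.
Chain via Quarry Industries Corp. (R1): 21% × 21% = 4.41% of Larkspur Group plc.
Direct interest in Larkspur Group plc: 9%.
Aggregating (R2): 12.42% + 4.62% + 4.41% + 9% = 30.45%.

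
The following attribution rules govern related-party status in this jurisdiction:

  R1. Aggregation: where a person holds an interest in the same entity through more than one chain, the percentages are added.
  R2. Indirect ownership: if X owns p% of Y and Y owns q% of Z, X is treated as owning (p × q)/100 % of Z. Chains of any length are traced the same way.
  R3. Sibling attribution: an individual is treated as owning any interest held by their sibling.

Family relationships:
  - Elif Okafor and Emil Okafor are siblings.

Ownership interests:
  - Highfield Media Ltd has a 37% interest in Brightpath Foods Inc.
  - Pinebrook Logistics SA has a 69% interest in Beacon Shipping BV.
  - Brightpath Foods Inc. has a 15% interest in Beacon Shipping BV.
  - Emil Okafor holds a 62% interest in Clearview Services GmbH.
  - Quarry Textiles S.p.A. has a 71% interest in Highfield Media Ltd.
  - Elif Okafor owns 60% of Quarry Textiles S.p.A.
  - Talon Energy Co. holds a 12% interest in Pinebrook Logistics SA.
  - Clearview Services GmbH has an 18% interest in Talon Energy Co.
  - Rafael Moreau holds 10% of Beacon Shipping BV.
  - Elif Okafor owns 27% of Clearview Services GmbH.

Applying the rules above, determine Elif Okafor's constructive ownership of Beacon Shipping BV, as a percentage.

By sibling attribution (R3), Elif Okafor is treated as also owning Emil Okafor's interest in Clearview Services GmbH, giving 27% + 62% = 89%.
Chain via Clearview Services GmbH → Talon Energy Co. → Pinebrook Logistics SA (R2): 89% × 18% × 12% × 69% = 1.326456% of Beacon Shipping BV.
Chain via Quarry Textiles S.p.A. → Highfield Media Ltd → Brightpath Foods Inc. (R2): 60% × 71% × 37% × 15% = 2.3643% of Beacon Shipping BV.
Aggregating (R1): 1.326456% + 2.3643% = 3.690756%.

3.690756%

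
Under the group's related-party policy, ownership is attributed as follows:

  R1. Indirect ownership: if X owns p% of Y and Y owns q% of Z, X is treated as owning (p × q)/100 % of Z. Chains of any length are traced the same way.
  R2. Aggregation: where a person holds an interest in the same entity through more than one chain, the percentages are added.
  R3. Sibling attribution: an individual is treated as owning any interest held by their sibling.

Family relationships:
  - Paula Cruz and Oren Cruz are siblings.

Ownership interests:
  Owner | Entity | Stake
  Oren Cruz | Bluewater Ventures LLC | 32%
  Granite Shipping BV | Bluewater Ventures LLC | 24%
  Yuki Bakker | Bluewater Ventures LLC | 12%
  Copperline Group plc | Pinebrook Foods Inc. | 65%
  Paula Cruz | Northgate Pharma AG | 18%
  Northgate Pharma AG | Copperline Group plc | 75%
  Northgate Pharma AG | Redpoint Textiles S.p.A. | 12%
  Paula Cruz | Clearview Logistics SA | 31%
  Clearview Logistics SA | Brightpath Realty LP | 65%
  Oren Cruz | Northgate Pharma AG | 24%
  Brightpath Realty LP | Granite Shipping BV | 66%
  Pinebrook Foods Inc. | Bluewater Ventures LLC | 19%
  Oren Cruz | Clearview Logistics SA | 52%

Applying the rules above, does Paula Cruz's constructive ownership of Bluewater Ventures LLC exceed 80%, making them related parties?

No

By sibling attribution (R3), Paula Cruz is treated as also owning Oren Cruz's interest in Clearview Logistics SA, giving 31% + 52% = 83%.
By sibling attribution (R3), Paula Cruz is treated as also owning Oren Cruz's interest in Northgate Pharma AG, giving 18% + 24% = 42%.
By sibling attribution (R3), Paula Cruz is treated as owning Oren Cruz's 32% interest in Bluewater Ventures LLC.
Chain via Clearview Logistics SA → Brightpath Realty LP → Granite Shipping BV (R1): 83% × 65% × 66% × 24% = 8.54568% of Bluewater Ventures LLC.
Chain via Northgate Pharma AG → Copperline Group plc → Pinebrook Foods Inc. (R1): 42% × 75% × 65% × 19% = 3.89025% of Bluewater Ventures LLC.
Direct interest in Bluewater Ventures LLC: 32%.
Aggregating (R2): 8.54568% + 3.89025% + 32% = 44.43593%.
44.43593% does not exceed the 80% threshold, so Paula is not a related party to Bluewater Ventures LLC.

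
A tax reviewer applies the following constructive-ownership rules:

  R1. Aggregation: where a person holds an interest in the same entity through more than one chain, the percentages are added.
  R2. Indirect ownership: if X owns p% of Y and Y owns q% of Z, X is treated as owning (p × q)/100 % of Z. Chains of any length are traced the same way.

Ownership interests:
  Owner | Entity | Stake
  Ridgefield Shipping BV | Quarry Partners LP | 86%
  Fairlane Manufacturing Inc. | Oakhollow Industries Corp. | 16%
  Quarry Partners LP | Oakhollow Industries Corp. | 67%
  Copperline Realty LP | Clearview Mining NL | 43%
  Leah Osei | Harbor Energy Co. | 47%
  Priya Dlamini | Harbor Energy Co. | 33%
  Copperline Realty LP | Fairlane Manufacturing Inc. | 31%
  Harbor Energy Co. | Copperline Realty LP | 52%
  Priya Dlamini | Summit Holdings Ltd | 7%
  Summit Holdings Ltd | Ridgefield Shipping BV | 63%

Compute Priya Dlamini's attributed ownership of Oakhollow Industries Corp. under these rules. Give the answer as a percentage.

Chain via Summit Holdings Ltd → Ridgefield Shipping BV → Quarry Partners LP (R2): 7% × 63% × 86% × 67% = 2.541042% of Oakhollow Industries Corp.
Chain via Harbor Energy Co. → Copperline Realty LP → Fairlane Manufacturing Inc. (R2): 33% × 52% × 31% × 16% = 0.851136% of Oakhollow Industries Corp.
Aggregating (R1): 2.541042% + 0.851136% = 3.392178%.

3.392178%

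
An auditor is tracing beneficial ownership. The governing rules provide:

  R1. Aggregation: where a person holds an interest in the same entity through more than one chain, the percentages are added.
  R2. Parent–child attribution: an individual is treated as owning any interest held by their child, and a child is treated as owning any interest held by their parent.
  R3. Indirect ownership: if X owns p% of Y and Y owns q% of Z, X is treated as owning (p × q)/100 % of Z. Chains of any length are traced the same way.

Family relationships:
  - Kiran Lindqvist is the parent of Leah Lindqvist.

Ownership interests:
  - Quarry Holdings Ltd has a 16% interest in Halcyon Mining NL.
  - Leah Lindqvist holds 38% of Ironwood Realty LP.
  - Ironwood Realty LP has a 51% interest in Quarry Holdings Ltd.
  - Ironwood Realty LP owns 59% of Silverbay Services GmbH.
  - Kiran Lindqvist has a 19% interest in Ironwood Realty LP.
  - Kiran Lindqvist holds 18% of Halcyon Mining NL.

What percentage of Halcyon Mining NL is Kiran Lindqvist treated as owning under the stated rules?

By parent–child attribution (R2), Kiran Lindqvist is treated as also owning Leah Lindqvist's interest in Ironwood Realty LP, giving 19% + 38% = 57%.
Chain via Ironwood Realty LP → Quarry Holdings Ltd (R3): 57% × 51% × 16% = 4.6512% of Halcyon Mining NL.
Direct interest in Halcyon Mining NL: 18%.
Aggregating (R1): 4.6512% + 18% = 22.6512%.

22.6512%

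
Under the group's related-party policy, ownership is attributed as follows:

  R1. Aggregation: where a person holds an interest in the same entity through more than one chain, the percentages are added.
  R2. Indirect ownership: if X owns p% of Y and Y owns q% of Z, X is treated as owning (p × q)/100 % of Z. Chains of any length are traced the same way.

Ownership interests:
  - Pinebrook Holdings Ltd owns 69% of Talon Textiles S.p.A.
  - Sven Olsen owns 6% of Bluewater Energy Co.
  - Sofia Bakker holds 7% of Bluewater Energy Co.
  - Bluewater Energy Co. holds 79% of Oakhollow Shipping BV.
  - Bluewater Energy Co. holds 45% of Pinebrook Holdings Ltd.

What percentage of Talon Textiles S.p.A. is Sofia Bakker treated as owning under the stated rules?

Chain via Bluewater Energy Co. → Pinebrook Holdings Ltd (R2): 7% × 45% × 69% = 2.1735% of Talon Textiles S.p.A.

2.1735%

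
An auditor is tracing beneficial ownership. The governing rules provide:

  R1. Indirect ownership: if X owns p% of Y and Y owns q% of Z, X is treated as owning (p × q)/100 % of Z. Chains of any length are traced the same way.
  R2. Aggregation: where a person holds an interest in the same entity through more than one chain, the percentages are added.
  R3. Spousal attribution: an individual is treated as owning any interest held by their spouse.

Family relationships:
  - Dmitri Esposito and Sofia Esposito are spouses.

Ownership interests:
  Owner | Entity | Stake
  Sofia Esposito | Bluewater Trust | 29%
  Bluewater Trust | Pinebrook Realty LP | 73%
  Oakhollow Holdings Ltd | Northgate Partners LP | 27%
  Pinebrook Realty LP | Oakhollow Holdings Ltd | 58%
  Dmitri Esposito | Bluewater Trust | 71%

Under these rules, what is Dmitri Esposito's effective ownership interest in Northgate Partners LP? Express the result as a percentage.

11.4318%

By spousal attribution (R3), Dmitri Esposito is treated as also owning Sofia Esposito's interest in Bluewater Trust, giving 71% + 29% = 100%.
Chain via Bluewater Trust → Pinebrook Realty LP → Oakhollow Holdings Ltd (R1): 100% × 73% × 58% × 27% = 11.4318% of Northgate Partners LP.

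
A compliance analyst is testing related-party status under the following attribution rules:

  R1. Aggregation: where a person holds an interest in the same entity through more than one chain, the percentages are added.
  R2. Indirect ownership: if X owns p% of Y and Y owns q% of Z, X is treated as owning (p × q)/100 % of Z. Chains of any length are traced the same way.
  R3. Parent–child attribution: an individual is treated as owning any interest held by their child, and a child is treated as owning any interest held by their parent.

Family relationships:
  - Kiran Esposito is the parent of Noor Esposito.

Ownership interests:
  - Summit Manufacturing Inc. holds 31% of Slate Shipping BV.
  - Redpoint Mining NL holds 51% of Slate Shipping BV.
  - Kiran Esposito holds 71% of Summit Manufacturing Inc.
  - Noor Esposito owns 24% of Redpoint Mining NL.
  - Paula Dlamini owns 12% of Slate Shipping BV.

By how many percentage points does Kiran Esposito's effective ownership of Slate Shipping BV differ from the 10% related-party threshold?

By parent–child attribution (R3), Kiran Esposito is treated as owning Noor Esposito's 24% interest in Redpoint Mining NL.
Chain via Summit Manufacturing Inc. (R2): 71% × 31% = 22.01% of Slate Shipping BV.
Chain via Redpoint Mining NL (R2): 24% × 51% = 12.24% of Slate Shipping BV.
Aggregating (R1): 22.01% + 12.24% = 34.25%.
34.25% exceeds the 10% threshold by 24.25 percentage points.

24.25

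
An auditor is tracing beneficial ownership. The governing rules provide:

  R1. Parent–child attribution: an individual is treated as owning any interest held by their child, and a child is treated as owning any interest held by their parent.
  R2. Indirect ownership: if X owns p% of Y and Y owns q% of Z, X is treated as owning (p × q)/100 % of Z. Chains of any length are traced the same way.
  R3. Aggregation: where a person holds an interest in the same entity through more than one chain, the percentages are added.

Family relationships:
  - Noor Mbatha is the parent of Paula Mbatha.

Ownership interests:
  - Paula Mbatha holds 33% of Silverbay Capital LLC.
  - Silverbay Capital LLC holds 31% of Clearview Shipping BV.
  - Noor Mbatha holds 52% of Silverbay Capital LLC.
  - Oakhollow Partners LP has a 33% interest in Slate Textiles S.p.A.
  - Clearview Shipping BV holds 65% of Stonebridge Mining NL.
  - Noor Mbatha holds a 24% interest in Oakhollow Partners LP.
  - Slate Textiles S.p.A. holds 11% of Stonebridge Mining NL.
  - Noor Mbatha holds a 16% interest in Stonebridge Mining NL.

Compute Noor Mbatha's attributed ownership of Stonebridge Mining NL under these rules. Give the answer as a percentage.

By parent–child attribution (R1), Noor Mbatha is treated as also owning Paula Mbatha's interest in Silverbay Capital LLC, giving 52% + 33% = 85%.
Chain via Silverbay Capital LLC → Clearview Shipping BV (R2): 85% × 31% × 65% = 17.1275% of Stonebridge Mining NL.
Chain via Oakhollow Partners LP → Slate Textiles S.p.A. (R2): 24% × 33% × 11% = 0.8712% of Stonebridge Mining NL.
Direct interest in Stonebridge Mining NL: 16%.
Aggregating (R3): 17.1275% + 0.8712% + 16% = 33.9987%.

33.9987%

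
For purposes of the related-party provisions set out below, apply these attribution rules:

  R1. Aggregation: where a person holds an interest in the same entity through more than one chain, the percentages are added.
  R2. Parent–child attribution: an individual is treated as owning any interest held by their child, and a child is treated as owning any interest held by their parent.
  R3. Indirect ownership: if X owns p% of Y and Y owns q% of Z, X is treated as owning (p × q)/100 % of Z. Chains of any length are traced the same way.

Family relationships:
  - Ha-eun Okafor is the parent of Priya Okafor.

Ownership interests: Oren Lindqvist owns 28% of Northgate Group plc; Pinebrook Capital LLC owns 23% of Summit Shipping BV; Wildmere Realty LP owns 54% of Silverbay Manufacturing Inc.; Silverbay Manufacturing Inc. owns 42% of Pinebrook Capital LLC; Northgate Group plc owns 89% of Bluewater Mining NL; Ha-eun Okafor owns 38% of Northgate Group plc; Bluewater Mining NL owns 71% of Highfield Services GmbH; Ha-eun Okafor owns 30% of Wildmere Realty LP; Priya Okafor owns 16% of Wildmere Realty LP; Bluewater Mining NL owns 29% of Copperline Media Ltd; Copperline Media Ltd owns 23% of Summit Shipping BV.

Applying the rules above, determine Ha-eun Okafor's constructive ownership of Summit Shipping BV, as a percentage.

4.655338%

By parent–child attribution (R2), Ha-eun Okafor is treated as also owning Priya Okafor's interest in Wildmere Realty LP, giving 30% + 16% = 46%.
Chain via Wildmere Realty LP → Silverbay Manufacturing Inc. → Pinebrook Capital LLC (R3): 46% × 54% × 42% × 23% = 2.399544% of Summit Shipping BV.
Chain via Northgate Group plc → Bluewater Mining NL → Copperline Media Ltd (R3): 38% × 89% × 29% × 23% = 2.255794% of Summit Shipping BV.
Aggregating (R1): 2.399544% + 2.255794% = 4.655338%.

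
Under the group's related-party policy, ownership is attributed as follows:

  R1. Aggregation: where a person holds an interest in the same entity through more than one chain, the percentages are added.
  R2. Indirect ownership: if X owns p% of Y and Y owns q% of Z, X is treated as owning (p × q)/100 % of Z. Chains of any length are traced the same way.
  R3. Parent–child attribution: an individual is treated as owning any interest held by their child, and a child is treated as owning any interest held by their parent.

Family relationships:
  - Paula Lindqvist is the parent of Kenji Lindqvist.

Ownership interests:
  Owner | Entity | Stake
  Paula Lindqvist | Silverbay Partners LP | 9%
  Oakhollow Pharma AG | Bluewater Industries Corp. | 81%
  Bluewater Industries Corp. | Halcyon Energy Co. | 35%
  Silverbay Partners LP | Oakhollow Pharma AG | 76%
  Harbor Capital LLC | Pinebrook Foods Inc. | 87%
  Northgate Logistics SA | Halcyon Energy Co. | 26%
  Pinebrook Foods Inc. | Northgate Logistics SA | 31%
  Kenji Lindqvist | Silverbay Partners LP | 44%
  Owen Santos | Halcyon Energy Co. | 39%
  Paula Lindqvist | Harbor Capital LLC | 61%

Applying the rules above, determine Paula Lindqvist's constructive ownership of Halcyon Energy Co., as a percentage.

15.696822%

By parent–child attribution (R3), Paula Lindqvist is treated as also owning Kenji Lindqvist's interest in Silverbay Partners LP, giving 9% + 44% = 53%.
Chain via Harbor Capital LLC → Pinebrook Foods Inc. → Northgate Logistics SA (R2): 61% × 87% × 31% × 26% = 4.277442% of Halcyon Energy Co.
Chain via Silverbay Partners LP → Oakhollow Pharma AG → Bluewater Industries Corp. (R2): 53% × 76% × 81% × 35% = 11.41938% of Halcyon Energy Co.
Aggregating (R1): 4.277442% + 11.41938% = 15.696822%.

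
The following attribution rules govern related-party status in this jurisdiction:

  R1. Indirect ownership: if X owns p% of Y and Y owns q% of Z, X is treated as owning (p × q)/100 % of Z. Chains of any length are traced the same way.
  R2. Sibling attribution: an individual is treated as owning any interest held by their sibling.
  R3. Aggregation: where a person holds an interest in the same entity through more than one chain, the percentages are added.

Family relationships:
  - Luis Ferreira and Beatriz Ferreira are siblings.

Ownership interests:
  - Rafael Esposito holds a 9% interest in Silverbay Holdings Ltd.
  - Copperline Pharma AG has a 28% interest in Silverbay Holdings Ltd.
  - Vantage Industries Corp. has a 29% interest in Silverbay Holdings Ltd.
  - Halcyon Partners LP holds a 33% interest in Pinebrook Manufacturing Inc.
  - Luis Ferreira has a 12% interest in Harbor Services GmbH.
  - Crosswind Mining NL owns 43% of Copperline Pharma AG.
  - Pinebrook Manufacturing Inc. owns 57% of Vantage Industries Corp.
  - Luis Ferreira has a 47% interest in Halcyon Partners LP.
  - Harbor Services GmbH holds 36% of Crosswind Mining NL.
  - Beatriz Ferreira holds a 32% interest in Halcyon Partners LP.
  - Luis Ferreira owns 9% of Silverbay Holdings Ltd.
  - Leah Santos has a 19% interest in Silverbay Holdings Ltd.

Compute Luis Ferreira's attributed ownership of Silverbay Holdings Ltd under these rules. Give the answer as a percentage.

13.829499%

By sibling attribution (R2), Luis Ferreira is treated as also owning Beatriz Ferreira's interest in Halcyon Partners LP, giving 47% + 32% = 79%.
Chain via Harbor Services GmbH → Crosswind Mining NL → Copperline Pharma AG (R1): 12% × 36% × 43% × 28% = 0.520128% of Silverbay Holdings Ltd.
Chain via Halcyon Partners LP → Pinebrook Manufacturing Inc. → Vantage Industries Corp. (R1): 79% × 33% × 57% × 29% = 4.309371% of Silverbay Holdings Ltd.
Direct interest in Silverbay Holdings Ltd: 9%.
Aggregating (R3): 0.520128% + 4.309371% + 9% = 13.829499%.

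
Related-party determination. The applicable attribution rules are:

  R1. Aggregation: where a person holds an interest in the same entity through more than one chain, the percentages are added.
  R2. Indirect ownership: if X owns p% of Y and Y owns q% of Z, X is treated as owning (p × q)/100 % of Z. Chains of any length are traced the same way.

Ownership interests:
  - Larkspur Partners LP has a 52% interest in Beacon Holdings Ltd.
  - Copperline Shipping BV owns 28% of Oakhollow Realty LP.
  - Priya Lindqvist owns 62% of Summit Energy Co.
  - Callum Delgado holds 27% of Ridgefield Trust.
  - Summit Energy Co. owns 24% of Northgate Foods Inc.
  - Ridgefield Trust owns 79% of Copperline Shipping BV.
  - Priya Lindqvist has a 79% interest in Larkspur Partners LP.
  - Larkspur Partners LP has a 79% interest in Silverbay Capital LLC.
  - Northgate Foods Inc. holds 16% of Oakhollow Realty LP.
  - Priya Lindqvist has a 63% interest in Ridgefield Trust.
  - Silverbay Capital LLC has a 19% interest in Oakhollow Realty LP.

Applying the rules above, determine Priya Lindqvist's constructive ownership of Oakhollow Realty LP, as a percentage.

28.1743%

Chain via Ridgefield Trust → Copperline Shipping BV (R2): 63% × 79% × 28% = 13.9356% of Oakhollow Realty LP.
Chain via Larkspur Partners LP → Silverbay Capital LLC (R2): 79% × 79% × 19% = 11.8579% of Oakhollow Realty LP.
Chain via Summit Energy Co. → Northgate Foods Inc. (R2): 62% × 24% × 16% = 2.3808% of Oakhollow Realty LP.
Aggregating (R1): 13.9356% + 11.8579% + 2.3808% = 28.1743%.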